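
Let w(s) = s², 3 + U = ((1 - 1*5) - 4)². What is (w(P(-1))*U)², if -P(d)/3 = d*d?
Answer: 301401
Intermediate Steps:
P(d) = -3*d² (P(d) = -3*d*d = -3*d²)
U = 61 (U = -3 + ((1 - 1*5) - 4)² = -3 + ((1 - 5) - 4)² = -3 + (-4 - 4)² = -3 + (-8)² = -3 + 64 = 61)
(w(P(-1))*U)² = ((-3*(-1)²)²*61)² = ((-3*1)²*61)² = ((-3)²*61)² = (9*61)² = 549² = 301401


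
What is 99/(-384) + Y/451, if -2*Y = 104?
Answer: -21539/57728 ≈ -0.37311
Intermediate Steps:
Y = -52 (Y = -1/2*104 = -52)
99/(-384) + Y/451 = 99/(-384) - 52/451 = 99*(-1/384) - 52*1/451 = -33/128 - 52/451 = -21539/57728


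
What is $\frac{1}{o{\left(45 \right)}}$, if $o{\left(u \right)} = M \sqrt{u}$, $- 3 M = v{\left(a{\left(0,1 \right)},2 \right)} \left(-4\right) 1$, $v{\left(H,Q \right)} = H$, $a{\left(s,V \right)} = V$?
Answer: $\frac{\sqrt{5}}{20} \approx 0.1118$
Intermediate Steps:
$M = \frac{4}{3}$ ($M = - \frac{1 \left(-4\right) 1}{3} = - \frac{\left(-4\right) 1}{3} = \left(- \frac{1}{3}\right) \left(-4\right) = \frac{4}{3} \approx 1.3333$)
$o{\left(u \right)} = \frac{4 \sqrt{u}}{3}$
$\frac{1}{o{\left(45 \right)}} = \frac{1}{\frac{4}{3} \sqrt{45}} = \frac{1}{\frac{4}{3} \cdot 3 \sqrt{5}} = \frac{1}{4 \sqrt{5}} = \frac{\sqrt{5}}{20}$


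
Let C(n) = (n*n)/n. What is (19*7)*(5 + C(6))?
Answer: 1463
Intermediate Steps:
C(n) = n (C(n) = n²/n = n)
(19*7)*(5 + C(6)) = (19*7)*(5 + 6) = 133*11 = 1463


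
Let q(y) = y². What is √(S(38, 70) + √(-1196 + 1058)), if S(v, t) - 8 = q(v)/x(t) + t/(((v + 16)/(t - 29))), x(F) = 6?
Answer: √(24447 + 81*I*√138)/9 ≈ 17.376 + 0.33803*I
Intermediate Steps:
S(v, t) = 8 + v²/6 + t*(-29 + t)/(16 + v) (S(v, t) = 8 + (v²/6 + t/(((v + 16)/(t - 29)))) = 8 + (v²*(⅙) + t/(((16 + v)/(-29 + t)))) = 8 + (v²/6 + t/(((16 + v)/(-29 + t)))) = 8 + (v²/6 + t*((-29 + t)/(16 + v))) = 8 + (v²/6 + t*(-29 + t)/(16 + v)) = 8 + v²/6 + t*(-29 + t)/(16 + v))
√(S(38, 70) + √(-1196 + 1058)) = √((768 + 38³ - 174*70 + 6*70² + 16*38² + 48*38)/(6*(16 + 38)) + √(-1196 + 1058)) = √((⅙)*(768 + 54872 - 12180 + 6*4900 + 16*1444 + 1824)/54 + √(-138)) = √((⅙)*(1/54)*(768 + 54872 - 12180 + 29400 + 23104 + 1824) + I*√138) = √((⅙)*(1/54)*97788 + I*√138) = √(8149/27 + I*√138)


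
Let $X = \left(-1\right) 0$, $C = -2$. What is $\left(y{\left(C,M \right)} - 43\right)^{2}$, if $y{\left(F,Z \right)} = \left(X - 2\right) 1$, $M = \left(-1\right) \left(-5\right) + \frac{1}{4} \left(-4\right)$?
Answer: $2025$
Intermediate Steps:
$M = 4$ ($M = 5 + \frac{1}{4} \left(-4\right) = 5 - 1 = 4$)
$X = 0$
$y{\left(F,Z \right)} = -2$ ($y{\left(F,Z \right)} = \left(0 - 2\right) 1 = \left(-2\right) 1 = -2$)
$\left(y{\left(C,M \right)} - 43\right)^{2} = \left(-2 - 43\right)^{2} = \left(-45\right)^{2} = 2025$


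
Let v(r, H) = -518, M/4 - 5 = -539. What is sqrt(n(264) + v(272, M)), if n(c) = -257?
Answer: 5*I*sqrt(31) ≈ 27.839*I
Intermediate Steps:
M = -2136 (M = 20 + 4*(-539) = 20 - 2156 = -2136)
sqrt(n(264) + v(272, M)) = sqrt(-257 - 518) = sqrt(-775) = 5*I*sqrt(31)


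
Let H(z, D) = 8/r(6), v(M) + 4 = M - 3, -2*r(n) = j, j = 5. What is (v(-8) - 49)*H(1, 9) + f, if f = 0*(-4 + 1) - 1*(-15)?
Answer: 1099/5 ≈ 219.80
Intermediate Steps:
r(n) = -5/2 (r(n) = -½*5 = -5/2)
v(M) = -7 + M (v(M) = -4 + (M - 3) = -4 + (-3 + M) = -7 + M)
f = 15 (f = 0*(-3) + 15 = 0 + 15 = 15)
H(z, D) = -16/5 (H(z, D) = 8/(-5/2) = 8*(-⅖) = -16/5)
(v(-8) - 49)*H(1, 9) + f = ((-7 - 8) - 49)*(-16/5) + 15 = (-15 - 49)*(-16/5) + 15 = -64*(-16/5) + 15 = 1024/5 + 15 = 1099/5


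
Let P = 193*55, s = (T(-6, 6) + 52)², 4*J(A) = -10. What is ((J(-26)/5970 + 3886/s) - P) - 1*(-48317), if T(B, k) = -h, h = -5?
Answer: 97508155381/2586204 ≈ 37703.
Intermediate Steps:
T(B, k) = 5 (T(B, k) = -1*(-5) = 5)
J(A) = -5/2 (J(A) = (¼)*(-10) = -5/2)
s = 3249 (s = (5 + 52)² = 57² = 3249)
P = 10615
((J(-26)/5970 + 3886/s) - P) - 1*(-48317) = ((-5/2/5970 + 3886/3249) - 1*10615) - 1*(-48317) = ((-5/2*1/5970 + 3886*(1/3249)) - 10615) + 48317 = ((-1/2388 + 3886/3249) - 10615) + 48317 = (3092173/2586204 - 10615) + 48317 = -27449463287/2586204 + 48317 = 97508155381/2586204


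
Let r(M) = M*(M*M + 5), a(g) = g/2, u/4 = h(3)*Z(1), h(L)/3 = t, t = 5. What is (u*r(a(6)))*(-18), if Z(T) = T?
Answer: -45360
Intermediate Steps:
h(L) = 15 (h(L) = 3*5 = 15)
u = 60 (u = 4*(15*1) = 4*15 = 60)
a(g) = g/2 (a(g) = g*(1/2) = g/2)
r(M) = M*(5 + M**2) (r(M) = M*(M**2 + 5) = M*(5 + M**2))
(u*r(a(6)))*(-18) = (60*(((1/2)*6)*(5 + ((1/2)*6)**2)))*(-18) = (60*(3*(5 + 3**2)))*(-18) = (60*(3*(5 + 9)))*(-18) = (60*(3*14))*(-18) = (60*42)*(-18) = 2520*(-18) = -45360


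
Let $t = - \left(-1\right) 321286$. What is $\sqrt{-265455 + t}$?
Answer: $\sqrt{55831} \approx 236.29$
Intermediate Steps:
$t = 321286$ ($t = \left(-1\right) \left(-321286\right) = 321286$)
$\sqrt{-265455 + t} = \sqrt{-265455 + 321286} = \sqrt{55831}$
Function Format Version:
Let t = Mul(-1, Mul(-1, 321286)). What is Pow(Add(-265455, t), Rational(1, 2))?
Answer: Pow(55831, Rational(1, 2)) ≈ 236.29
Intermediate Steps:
t = 321286 (t = Mul(-1, -321286) = 321286)
Pow(Add(-265455, t), Rational(1, 2)) = Pow(Add(-265455, 321286), Rational(1, 2)) = Pow(55831, Rational(1, 2))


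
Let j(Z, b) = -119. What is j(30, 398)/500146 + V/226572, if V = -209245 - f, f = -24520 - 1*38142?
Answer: -12223310531/18886513252 ≈ -0.64720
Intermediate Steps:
f = -62662 (f = -24520 - 38142 = -62662)
V = -146583 (V = -209245 - 1*(-62662) = -209245 + 62662 = -146583)
j(30, 398)/500146 + V/226572 = -119/500146 - 146583/226572 = -119*1/500146 - 146583*1/226572 = -119/500146 - 48861/75524 = -12223310531/18886513252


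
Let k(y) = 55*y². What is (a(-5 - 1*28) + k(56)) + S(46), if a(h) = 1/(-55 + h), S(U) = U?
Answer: 15182287/88 ≈ 1.7253e+5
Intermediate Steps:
(a(-5 - 1*28) + k(56)) + S(46) = (1/(-55 + (-5 - 1*28)) + 55*56²) + 46 = (1/(-55 + (-5 - 28)) + 55*3136) + 46 = (1/(-55 - 33) + 172480) + 46 = (1/(-88) + 172480) + 46 = (-1/88 + 172480) + 46 = 15178239/88 + 46 = 15182287/88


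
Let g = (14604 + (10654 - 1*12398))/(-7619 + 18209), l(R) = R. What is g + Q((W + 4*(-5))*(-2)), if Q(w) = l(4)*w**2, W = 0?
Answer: 6778886/1059 ≈ 6401.2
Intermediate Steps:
Q(w) = 4*w**2
g = 1286/1059 (g = (14604 + (10654 - 12398))/10590 = (14604 - 1744)*(1/10590) = 12860*(1/10590) = 1286/1059 ≈ 1.2144)
g + Q((W + 4*(-5))*(-2)) = 1286/1059 + 4*((0 + 4*(-5))*(-2))**2 = 1286/1059 + 4*((0 - 20)*(-2))**2 = 1286/1059 + 4*(-20*(-2))**2 = 1286/1059 + 4*40**2 = 1286/1059 + 4*1600 = 1286/1059 + 6400 = 6778886/1059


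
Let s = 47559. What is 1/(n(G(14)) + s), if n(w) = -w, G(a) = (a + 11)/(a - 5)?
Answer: 9/428006 ≈ 2.1028e-5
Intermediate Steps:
G(a) = (11 + a)/(-5 + a)
1/(n(G(14)) + s) = 1/(-(11 + 14)/(-5 + 14) + 47559) = 1/(-25/9 + 47559) = 1/(428006/9) = 9/428006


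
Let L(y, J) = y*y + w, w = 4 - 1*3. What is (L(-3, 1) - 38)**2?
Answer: 784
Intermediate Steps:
w = 1 (w = 4 - 3 = 1)
L(y, J) = 1 + y**2 (L(y, J) = y*y + 1 = y**2 + 1 = 1 + y**2)
(L(-3, 1) - 38)**2 = ((1 + (-3)**2) - 38)**2 = ((1 + 9) - 38)**2 = (10 - 38)**2 = (-28)**2 = 784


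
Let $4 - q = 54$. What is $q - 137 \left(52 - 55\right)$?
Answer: $361$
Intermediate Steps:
$q = -50$ ($q = 4 - 54 = -50$)
$q - 137 \left(52 - 55\right) = -50 - 137 \left(52 - 55\right) = -50 - -411 = -50 + 411 = 361$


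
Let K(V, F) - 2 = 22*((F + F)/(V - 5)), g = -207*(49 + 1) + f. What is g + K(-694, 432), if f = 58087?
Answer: 11116851/233 ≈ 47712.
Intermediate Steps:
g = 47737 (g = -207*(49 + 1) + 58087 = -207*50 + 58087 = -10350 + 58087 = 47737)
K(V, F) = 2 + 44*F/(-5 + V) (K(V, F) = 2 + 22*((F + F)/(V - 5)) = 2 + 22*((2*F)/(-5 + V)) = 2 + 22*(2*F/(-5 + V)) = 2 + 44*F/(-5 + V))
g + K(-694, 432) = 47737 + 2*(-5 - 694 + 22*432)/(-5 - 694) = 47737 + 2*(-5 - 694 + 9504)/(-699) = 47737 + 2*(-1/699)*8805 = 47737 - 5870/233 = 11116851/233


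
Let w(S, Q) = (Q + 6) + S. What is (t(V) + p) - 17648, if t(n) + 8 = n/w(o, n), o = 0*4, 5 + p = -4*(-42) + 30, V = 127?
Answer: -2322452/133 ≈ -17462.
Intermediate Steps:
p = 193 (p = -5 + (-4*(-42) + 30) = -5 + (168 + 30) = -5 + 198 = 193)
o = 0
w(S, Q) = 6 + Q + S (w(S, Q) = (6 + Q) + S = 6 + Q + S)
t(n) = -8 + n/(6 + n) (t(n) = -8 + n/(6 + n + 0) = -8 + n/(6 + n))
(t(V) + p) - 17648 = ((-48 - 7*127)/(6 + 127) + 193) - 17648 = ((-48 - 889)/133 + 193) - 17648 = ((1/133)*(-937) + 193) - 17648 = (-937/133 + 193) - 17648 = 24732/133 - 17648 = -2322452/133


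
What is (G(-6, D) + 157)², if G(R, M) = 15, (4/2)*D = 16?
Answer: 29584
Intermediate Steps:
D = 8 (D = (½)*16 = 8)
(G(-6, D) + 157)² = (15 + 157)² = 172² = 29584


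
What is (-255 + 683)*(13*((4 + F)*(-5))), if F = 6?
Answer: -278200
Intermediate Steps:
(-255 + 683)*(13*((4 + F)*(-5))) = (-255 + 683)*(13*((4 + 6)*(-5))) = 428*(13*(10*(-5))) = 428*(13*(-50)) = 428*(-650) = -278200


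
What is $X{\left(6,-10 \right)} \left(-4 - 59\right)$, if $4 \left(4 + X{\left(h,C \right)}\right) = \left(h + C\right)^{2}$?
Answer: $0$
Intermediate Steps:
$X{\left(h,C \right)} = -4 + \frac{\left(C + h\right)^{2}}{4}$ ($X{\left(h,C \right)} = -4 + \frac{\left(h + C\right)^{2}}{4} = -4 + \frac{\left(C + h\right)^{2}}{4}$)
$X{\left(6,-10 \right)} \left(-4 - 59\right) = \left(-4 + \frac{\left(-10 + 6\right)^{2}}{4}\right) \left(-4 - 59\right) = \left(-4 + \frac{\left(-4\right)^{2}}{4}\right) \left(-63\right) = \left(-4 + \frac{1}{4} \cdot 16\right) \left(-63\right) = \left(-4 + 4\right) \left(-63\right) = 0 \left(-63\right) = 0$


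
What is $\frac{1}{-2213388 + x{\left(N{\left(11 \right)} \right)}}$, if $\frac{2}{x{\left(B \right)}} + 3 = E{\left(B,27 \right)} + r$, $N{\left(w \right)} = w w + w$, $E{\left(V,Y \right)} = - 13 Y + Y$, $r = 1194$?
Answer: $- \frac{867}{1919007394} \approx -4.518 \cdot 10^{-7}$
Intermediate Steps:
$E{\left(V,Y \right)} = - 12 Y$
$N{\left(w \right)} = w + w^{2}$ ($N{\left(w \right)} = w^{2} + w = w + w^{2}$)
$x{\left(B \right)} = \frac{2}{867}$ ($x{\left(B \right)} = \frac{2}{-3 + \left(\left(-12\right) 27 + 1194\right)} = \frac{2}{-3 + \left(-324 + 1194\right)} = \frac{2}{-3 + 870} = \frac{2}{867}$)
$\frac{1}{-2213388 + x{\left(N{\left(11 \right)} \right)}} = \frac{1}{-2213388 + \frac{2}{867}} = \frac{1}{- \frac{1919007394}{867}} = - \frac{867}{1919007394}$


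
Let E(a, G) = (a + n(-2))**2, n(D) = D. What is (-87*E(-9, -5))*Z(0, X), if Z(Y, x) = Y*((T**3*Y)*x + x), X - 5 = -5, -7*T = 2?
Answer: 0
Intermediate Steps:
T = -2/7 (T = -1/7*2 = -2/7 ≈ -0.28571)
E(a, G) = (-2 + a)**2 (E(a, G) = (a - 2)**2 = (-2 + a)**2)
X = 0 (X = 5 - 5 = 0)
Z(Y, x) = Y*(x - 8*Y*x/343) (Z(Y, x) = Y*(((-2/7)**3*Y)*x + x) = Y*((-8*Y/343)*x + x) = Y*(-8*Y*x/343 + x) = Y*(x - 8*Y*x/343))
(-87*E(-9, -5))*Z(0, X) = (-87*(-2 - 9)**2)*((1/343)*0*0*(343 - 8*0)) = (-87*(-11)**2)*((1/343)*0*0*(343 + 0)) = (-87*121)*((1/343)*0*0*343) = -10527*0 = 0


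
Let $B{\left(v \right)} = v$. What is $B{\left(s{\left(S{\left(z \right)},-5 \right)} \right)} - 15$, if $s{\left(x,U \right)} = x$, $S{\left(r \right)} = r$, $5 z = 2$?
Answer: $- \frac{73}{5} \approx -14.6$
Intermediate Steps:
$z = \frac{2}{5}$ ($z = \frac{1}{5} \cdot 2 = \frac{2}{5} \approx 0.4$)
$B{\left(s{\left(S{\left(z \right)},-5 \right)} \right)} - 15 = \frac{2}{5} - 15 = - \frac{73}{5}$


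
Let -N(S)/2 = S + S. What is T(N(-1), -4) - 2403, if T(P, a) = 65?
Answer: -2338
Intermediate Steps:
N(S) = -4*S (N(S) = -2*(S + S) = -4*S)
T(N(-1), -4) - 2403 = 65 - 2403 = -2338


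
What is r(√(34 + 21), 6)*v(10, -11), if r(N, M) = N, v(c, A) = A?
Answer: -11*√55 ≈ -81.578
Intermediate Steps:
r(√(34 + 21), 6)*v(10, -11) = √(34 + 21)*(-11) = √55*(-11) = -11*√55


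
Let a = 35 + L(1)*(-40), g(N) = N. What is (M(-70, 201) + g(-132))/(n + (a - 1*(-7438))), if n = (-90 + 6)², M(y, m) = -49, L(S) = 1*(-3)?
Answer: -181/14649 ≈ -0.012356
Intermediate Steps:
L(S) = -3
n = 7056 (n = (-84)² = 7056)
a = 155 (a = 35 - 3*(-40) = 35 + 120 = 155)
(M(-70, 201) + g(-132))/(n + (a - 1*(-7438))) = (-49 - 132)/(7056 + (155 - 1*(-7438))) = -181/(7056 + (155 + 7438)) = -181/(7056 + 7593) = -181/14649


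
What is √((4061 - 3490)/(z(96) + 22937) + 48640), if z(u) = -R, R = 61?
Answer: √6363469597709/11438 ≈ 220.54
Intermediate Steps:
z(u) = -61 (z(u) = -1*61 = -61)
√((4061 - 3490)/(z(96) + 22937) + 48640) = √((4061 - 3490)/(-61 + 22937) + 48640) = √(571/22876 + 48640) = √(1112689211/22876) = √6363469597709/11438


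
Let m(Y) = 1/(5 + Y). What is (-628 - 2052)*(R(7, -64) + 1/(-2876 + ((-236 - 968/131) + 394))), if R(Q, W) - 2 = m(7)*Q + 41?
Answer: -62552213710/535539 ≈ -1.1680e+5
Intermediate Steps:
R(Q, W) = 43 + Q/12 (R(Q, W) = 2 + (Q/(5 + 7) + 41) = 2 + (Q/12 + 41) = 2 + (41 + Q/12) = 43 + Q/12)
(-628 - 2052)*(R(7, -64) + 1/(-2876 + ((-236 - 968/131) + 394))) = (-628 - 2052)*((43 + (1/12)*7) + 1/(-2876 + ((-236 - 968/131) + 394))) = -2680*((43 + 7/12) + 1/(-2876 + ((-236 - 968*1/131) + 394))) = -2680*(523/12 + 1/(-2876 + ((-236 - 968/131) + 394))) = -2680*(523/12 + 1/(-2876 + (-31884/131 + 394))) = -2680*(523/12 + 1/(-2876 + 19730/131)) = -2680*(523/12 + 1/(-357026/131)) = -2680*(523/12 - 131/357026) = -2680*93361513/2142156 = -62552213710/535539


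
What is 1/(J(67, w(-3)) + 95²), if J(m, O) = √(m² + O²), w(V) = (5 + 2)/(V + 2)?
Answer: 9025/81446087 - √4538/81446087 ≈ 0.00010998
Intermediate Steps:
w(V) = 7/(2 + V)
J(m, O) = √(O² + m²)
1/(J(67, w(-3)) + 95²) = 1/(√((7/(2 - 3))² + 67²) + 95²) = 1/(√((7/(-1))² + 4489) + 9025) = 1/(√((7*(-1))² + 4489) + 9025) = 1/(√((-7)² + 4489) + 9025) = 1/(√(49 + 4489) + 9025) = 1/(√4538 + 9025) = 1/(9025 + √4538)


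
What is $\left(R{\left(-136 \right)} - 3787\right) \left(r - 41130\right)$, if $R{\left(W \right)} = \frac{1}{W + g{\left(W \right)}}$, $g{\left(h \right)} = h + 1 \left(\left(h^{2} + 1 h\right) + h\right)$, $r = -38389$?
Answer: $\frac{491457948067}{1632} \approx 3.0114 \cdot 10^{8}$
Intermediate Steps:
$g{\left(h \right)} = h^{2} + 3 h$ ($g{\left(h \right)} = h + 1 \left(\left(h^{2} + h\right) + h\right) = h + 1 \left(\left(h + h^{2}\right) + h\right) = h + 1 \left(h^{2} + 2 h\right) = h + \left(h^{2} + 2 h\right) = h^{2} + 3 h$)
$R{\left(W \right)} = \frac{1}{W + W \left(3 + W\right)}$
$\left(R{\left(-136 \right)} - 3787\right) \left(r - 41130\right) = \left(\frac{1}{\left(-136\right) \left(4 - 136\right)} - 3787\right) \left(-38389 - 41130\right) = \left(- \frac{1}{136 \left(-132\right)} - 3787\right) \left(-79519\right) = \left(\left(- \frac{1}{136}\right) \left(- \frac{1}{132}\right) - 3787\right) \left(-79519\right) = \left(\frac{1}{17952} - 3787\right) \left(-79519\right) = \left(- \frac{67984223}{17952}\right) \left(-79519\right) = \frac{491457948067}{1632}$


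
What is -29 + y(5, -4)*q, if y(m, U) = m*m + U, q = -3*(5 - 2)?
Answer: -218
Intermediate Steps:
q = -9 (q = -3*3 = -9)
y(m, U) = U + m**2 (y(m, U) = m**2 + U = U + m**2)
-29 + y(5, -4)*q = -29 + (-4 + 5**2)*(-9) = -29 + (-4 + 25)*(-9) = -29 + 21*(-9) = -29 - 189 = -218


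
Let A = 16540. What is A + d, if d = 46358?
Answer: 62898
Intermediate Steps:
A + d = 16540 + 46358 = 62898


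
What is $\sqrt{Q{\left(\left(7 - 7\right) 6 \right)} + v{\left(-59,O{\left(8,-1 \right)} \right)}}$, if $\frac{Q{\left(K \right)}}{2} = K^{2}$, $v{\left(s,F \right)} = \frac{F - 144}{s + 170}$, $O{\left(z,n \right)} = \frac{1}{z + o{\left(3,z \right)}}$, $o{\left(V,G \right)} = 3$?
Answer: $\frac{i \sqrt{1932843}}{1221} \approx 1.1386 i$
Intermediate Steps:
$O{\left(z,n \right)} = \frac{1}{3 + z}$ ($O{\left(z,n \right)} = \frac{1}{z + 3} = \frac{1}{3 + z}$)
$v{\left(s,F \right)} = \frac{-144 + F}{170 + s}$
$Q{\left(K \right)} = 2 K^{2}$
$\sqrt{Q{\left(\left(7 - 7\right) 6 \right)} + v{\left(-59,O{\left(8,-1 \right)} \right)}} = \sqrt{2 \left(\left(7 - 7\right) 6\right)^{2} + \frac{-144 + \frac{1}{3 + 8}}{170 - 59}} = \sqrt{2 \left(0 \cdot 6\right)^{2} + \frac{-144 + \frac{1}{11}}{111}} = \sqrt{2 \cdot 0^{2} + \frac{-144 + \frac{1}{11}}{111}} = \sqrt{2 \cdot 0 + \frac{1}{111} \left(- \frac{1583}{11}\right)} = \sqrt{0 - \frac{1583}{1221}} = \sqrt{- \frac{1583}{1221}} = \frac{i \sqrt{1932843}}{1221}$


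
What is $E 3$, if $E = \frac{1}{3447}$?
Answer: $\frac{1}{1149} \approx 0.00087032$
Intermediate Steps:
$E = \frac{1}{3447} \approx 0.00029011$
$E 3 = \frac{1}{3447} \cdot 3 = \frac{1}{1149}$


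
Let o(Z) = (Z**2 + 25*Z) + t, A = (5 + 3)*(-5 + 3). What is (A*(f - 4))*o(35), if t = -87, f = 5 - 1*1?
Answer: 0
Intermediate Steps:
A = -16 (A = 8*(-2) = -16)
f = 4 (f = 5 - 1 = 4)
o(Z) = -87 + Z**2 + 25*Z (o(Z) = (Z**2 + 25*Z) - 87 = -87 + Z**2 + 25*Z)
(A*(f - 4))*o(35) = (-16*(4 - 4))*(-87 + 35**2 + 25*35) = (-16*0)*(-87 + 1225 + 875) = 0*2013 = 0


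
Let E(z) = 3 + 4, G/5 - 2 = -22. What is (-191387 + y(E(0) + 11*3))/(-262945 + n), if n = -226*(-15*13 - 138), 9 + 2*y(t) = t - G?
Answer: 382643/375374 ≈ 1.0194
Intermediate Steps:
G = -100 (G = 10 + 5*(-22) = 10 - 110 = -100)
E(z) = 7
y(t) = 91/2 + t/2 (y(t) = -9/2 + (t - 1*(-100))/2 = -9/2 + (t + 100)/2 = -9/2 + (100 + t)/2 = -9/2 + (50 + t/2) = 91/2 + t/2)
n = 75258 (n = -226*(-195 - 138) = -226*(-333) = 75258)
(-191387 + y(E(0) + 11*3))/(-262945 + n) = (-191387 + (91/2 + (7 + 11*3)/2))/(-262945 + 75258) = (-191387 + (91/2 + (7 + 33)/2))/(-187687) = (-191387 + (91/2 + (½)*40))*(-1/187687) = (-191387 + (91/2 + 20))*(-1/187687) = (-191387 + 131/2)*(-1/187687) = -382643/2*(-1/187687) = 382643/375374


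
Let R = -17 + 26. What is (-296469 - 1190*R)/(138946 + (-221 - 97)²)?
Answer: -307179/240070 ≈ -1.2795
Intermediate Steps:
R = 9
(-296469 - 1190*R)/(138946 + (-221 - 97)²) = (-296469 - 1190*9)/(138946 + (-221 - 97)²) = (-296469 - 10710)/(138946 + (-318)²) = -307179/(138946 + 101124) = -307179/240070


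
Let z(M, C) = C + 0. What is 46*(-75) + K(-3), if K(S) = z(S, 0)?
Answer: -3450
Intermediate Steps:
z(M, C) = C
K(S) = 0
46*(-75) + K(-3) = 46*(-75) + 0 = -3450 + 0 = -3450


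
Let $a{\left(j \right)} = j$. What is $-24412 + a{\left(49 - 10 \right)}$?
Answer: $-24373$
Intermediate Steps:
$-24412 + a{\left(49 - 10 \right)} = -24412 + \left(49 - 10\right) = -24412 + 39 = -24373$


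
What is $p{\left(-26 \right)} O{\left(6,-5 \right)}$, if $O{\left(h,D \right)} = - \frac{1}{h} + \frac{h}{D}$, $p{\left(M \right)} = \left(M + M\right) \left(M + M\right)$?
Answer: $- \frac{55432}{15} \approx -3695.5$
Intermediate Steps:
$p{\left(M \right)} = 4 M^{2}$ ($p{\left(M \right)} = 2 M 2 M = 4 M^{2}$)
$p{\left(-26 \right)} O{\left(6,-5 \right)} = 4 \left(-26\right)^{2} \left(- \frac{1}{6} + \frac{6}{-5}\right) = 4 \cdot 676 \left(\left(-1\right) \frac{1}{6} + 6 \left(- \frac{1}{5}\right)\right) = 2704 \left(- \frac{1}{6} - \frac{6}{5}\right) = 2704 \left(- \frac{41}{30}\right) = - \frac{55432}{15}$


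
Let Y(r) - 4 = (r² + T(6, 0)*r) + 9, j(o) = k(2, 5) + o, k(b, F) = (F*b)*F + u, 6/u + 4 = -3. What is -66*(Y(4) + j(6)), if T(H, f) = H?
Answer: -49962/7 ≈ -7137.4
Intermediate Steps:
u = -6/7 (u = 6/(-4 - 3) = 6/(-7) = 6*(-⅐) = -6/7 ≈ -0.85714)
k(b, F) = -6/7 + b*F² (k(b, F) = (F*b)*F - 6/7 = b*F² - 6/7 = -6/7 + b*F²)
j(o) = 344/7 + o (j(o) = (-6/7 + 2*5²) + o = (-6/7 + 2*25) + o = (-6/7 + 50) + o = 344/7 + o)
Y(r) = 13 + r² + 6*r (Y(r) = 4 + ((r² + 6*r) + 9) = 4 + (9 + r² + 6*r) = 13 + r² + 6*r)
-66*(Y(4) + j(6)) = -66*((13 + 4² + 6*4) + (344/7 + 6)) = -66*((13 + 16 + 24) + 386/7) = -66*(53 + 386/7) = -66*757/7 = -49962/7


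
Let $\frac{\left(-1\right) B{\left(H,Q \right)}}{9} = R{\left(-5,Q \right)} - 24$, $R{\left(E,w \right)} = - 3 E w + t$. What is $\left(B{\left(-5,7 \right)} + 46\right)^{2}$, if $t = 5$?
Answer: $529984$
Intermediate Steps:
$R{\left(E,w \right)} = 5 - 3 E w$ ($R{\left(E,w \right)} = - 3 E w + 5 = 5 - 3 E w$)
$B{\left(H,Q \right)} = 171 - 135 Q$ ($B{\left(H,Q \right)} = - 9 \left(\left(5 - - 15 Q\right) - 24\right) = - 9 \left(\left(5 + 15 Q\right) - 24\right) = - 9 \left(-19 + 15 Q\right) = 171 - 135 Q$)
$\left(B{\left(-5,7 \right)} + 46\right)^{2} = \left(\left(171 - 945\right) + 46\right)^{2} = \left(-774 + 46\right)^{2} = \left(-728\right)^{2} = 529984$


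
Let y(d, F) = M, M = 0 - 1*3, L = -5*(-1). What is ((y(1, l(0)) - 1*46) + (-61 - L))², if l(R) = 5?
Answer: 13225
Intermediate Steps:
L = 5
M = -3 (M = 0 - 3 = -3)
y(d, F) = -3
((y(1, l(0)) - 1*46) + (-61 - L))² = ((-3 - 1*46) + (-61 - 1*5))² = ((-3 - 46) + (-61 - 5))² = (-49 - 66)² = (-115)² = 13225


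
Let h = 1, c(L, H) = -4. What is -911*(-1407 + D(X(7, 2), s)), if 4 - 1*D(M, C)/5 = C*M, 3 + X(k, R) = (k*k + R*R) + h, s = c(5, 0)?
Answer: 334337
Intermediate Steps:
s = -4
X(k, R) = -2 + R² + k² (X(k, R) = -3 + ((k*k + R*R) + 1) = -3 + ((k² + R²) + 1) = -3 + ((R² + k²) + 1) = -3 + (1 + R² + k²) = -2 + R² + k²)
D(M, C) = 20 - 5*C*M
-911*(-1407 + D(X(7, 2), s)) = -911*(-1407 + (20 - 5*(-4)*(-2 + 2² + 7²))) = -911*(-1407 + (20 - 5*(-4)*(-2 + 4 + 49))) = -911*(-1407 + (20 - 5*(-4)*51)) = -911*(-1407 + (20 + 1020)) = -911*(-1407 + 1040) = -911*(-367) = 334337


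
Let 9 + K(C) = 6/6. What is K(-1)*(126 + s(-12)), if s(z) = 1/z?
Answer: -3022/3 ≈ -1007.3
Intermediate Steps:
K(C) = -8 (K(C) = -9 + 6/6 = -9 + 6*(⅙) = -9 + 1 = -8)
K(-1)*(126 + s(-12)) = -8*(126 + 1/(-12)) = -8*(126 - 1/12) = -8*1511/12 = -3022/3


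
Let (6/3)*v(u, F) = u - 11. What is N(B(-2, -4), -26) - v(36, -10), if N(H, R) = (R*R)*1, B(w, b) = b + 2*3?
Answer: 1327/2 ≈ 663.50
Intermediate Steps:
B(w, b) = 6 + b (B(w, b) = b + 6 = 6 + b)
v(u, F) = -11/2 + u/2 (v(u, F) = (u - 11)/2 = (-11 + u)/2 = -11/2 + u/2)
N(H, R) = R² (N(H, R) = R²*1 = R²)
N(B(-2, -4), -26) - v(36, -10) = (-26)² - (-11/2 + (½)*36) = 676 - (-11/2 + 18) = 676 - 1*25/2 = 676 - 25/2 = 1327/2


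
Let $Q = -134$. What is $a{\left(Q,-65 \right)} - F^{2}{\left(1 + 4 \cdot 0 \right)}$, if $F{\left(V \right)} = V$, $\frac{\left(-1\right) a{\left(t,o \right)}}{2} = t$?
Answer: $267$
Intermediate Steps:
$a{\left(t,o \right)} = - 2 t$
$a{\left(Q,-65 \right)} - F^{2}{\left(1 + 4 \cdot 0 \right)} = \left(-2\right) \left(-134\right) - \left(1 + 4 \cdot 0\right)^{2} = 268 - \left(1 + 0\right)^{2} = 268 - 1^{2} = 268 - 1 = 267$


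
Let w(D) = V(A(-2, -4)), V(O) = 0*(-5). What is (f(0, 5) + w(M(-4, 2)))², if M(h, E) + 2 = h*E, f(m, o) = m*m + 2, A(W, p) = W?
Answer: 4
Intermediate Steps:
f(m, o) = 2 + m² (f(m, o) = m² + 2 = 2 + m²)
M(h, E) = -2 + E*h (M(h, E) = -2 + h*E = -2 + E*h)
V(O) = 0
w(D) = 0
(f(0, 5) + w(M(-4, 2)))² = ((2 + 0²) + 0)² = ((2 + 0) + 0)² = (2 + 0)² = 2² = 4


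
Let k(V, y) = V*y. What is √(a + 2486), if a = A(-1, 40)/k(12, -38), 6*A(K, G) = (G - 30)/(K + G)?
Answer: √196562205294/8892 ≈ 49.860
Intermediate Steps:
A(K, G) = (-30 + G)/(6*(G + K)) (A(K, G) = ((G - 30)/(K + G))/6 = ((-30 + G)/(G + K))/6 = (-30 + G)/(6*(G + K)))
a = -5/53352 (a = ((-5 + (⅙)*40)/(40 - 1))/((12*(-38))) = ((-5 + 20/3)/39)/(-456) = ((1/39)*(5/3))*(-1/456) = (5/117)*(-1/456) = -5/53352 ≈ -9.3717e-5)
√(a + 2486) = √(-5/53352 + 2486) = √(132633067/53352) = √196562205294/8892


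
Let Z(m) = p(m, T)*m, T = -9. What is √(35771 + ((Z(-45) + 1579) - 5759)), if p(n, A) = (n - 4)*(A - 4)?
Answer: √2926 ≈ 54.093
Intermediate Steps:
p(n, A) = (-4 + A)*(-4 + n) (p(n, A) = (-4 + n)*(-4 + A) = (-4 + A)*(-4 + n))
Z(m) = m*(52 - 13*m) (Z(m) = (16 - 4*(-9) - 4*m - 9*m)*m = (16 + 36 - 4*m - 9*m)*m = (52 - 13*m)*m = m*(52 - 13*m))
√(35771 + ((Z(-45) + 1579) - 5759)) = √(35771 + ((13*(-45)*(4 - 1*(-45)) + 1579) - 5759)) = √(35771 + ((13*(-45)*(4 + 45) + 1579) - 5759)) = √(35771 + ((13*(-45)*49 + 1579) - 5759)) = √(35771 + ((-28665 + 1579) - 5759)) = √(35771 + (-27086 - 5759)) = √(35771 - 32845) = √2926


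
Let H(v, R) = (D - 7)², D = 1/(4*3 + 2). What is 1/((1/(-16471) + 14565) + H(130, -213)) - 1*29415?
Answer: -198237761205947/6739342569 ≈ -29415.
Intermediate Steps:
D = 1/14 (D = 1/(12 + 2) = 1/14 ≈ 0.071429)
H(v, R) = 9409/196 (H(v, R) = (1/14 - 7)² = (-97/14)² = 9409/196)
1/((1/(-16471) + 14565) + H(130, -213)) - 1*29415 = 1/((1/(-16471) + 14565) + 9409/196) - 1*29415 = 1/((-1/16471 + 14565) + 9409/196) - 29415 = 1/(239900114/16471 + 9409/196) - 29415 = 1/(6739342569/461188) - 29415 = 461188/6739342569 - 29415 = -198237761205947/6739342569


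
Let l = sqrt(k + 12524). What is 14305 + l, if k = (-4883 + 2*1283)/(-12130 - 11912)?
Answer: 14305 + 5*sqrt(289566007266)/24042 ≈ 14417.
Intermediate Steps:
k = 2317/24042 (k = (-4883 + 2566)/(-24042) = -2317*(-1/24042) = 2317/24042 ≈ 0.096373)
l = 5*sqrt(289566007266)/24042 (l = sqrt(2317/24042 + 12524) = sqrt(301104325/24042) = 5*sqrt(289566007266)/24042 ≈ 111.91)
14305 + l = 14305 + 5*sqrt(289566007266)/24042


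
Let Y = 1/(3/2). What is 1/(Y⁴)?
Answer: 81/16 ≈ 5.0625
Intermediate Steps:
Y = ⅔ (Y = 1/(3*(½)) = 1/(3/2) = ⅔ ≈ 0.66667)
1/(Y⁴) = 1/((⅔)⁴) = 1/(16/81) = 81/16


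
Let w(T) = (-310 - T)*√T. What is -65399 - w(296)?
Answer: -65399 + 1212*√74 ≈ -54973.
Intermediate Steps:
w(T) = √T*(-310 - T)
-65399 - w(296) = -65399 - √296*(-310 - 1*296) = -65399 - 2*√74*(-310 - 296) = -65399 - 2*√74*(-606) = -65399 - (-1212)*√74 = -65399 + 1212*√74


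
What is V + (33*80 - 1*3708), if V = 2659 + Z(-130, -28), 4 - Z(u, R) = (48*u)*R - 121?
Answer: -173004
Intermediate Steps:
Z(u, R) = 125 - 48*R*u (Z(u, R) = 4 - ((48*u)*R - 121) = 4 - (48*R*u - 121) = 4 - (-121 + 48*R*u) = 4 + (121 - 48*R*u) = 125 - 48*R*u)
V = -171936 (V = 2659 + (125 - 48*(-28)*(-130)) = 2659 + (125 - 174720) = 2659 - 174595 = -171936)
V + (33*80 - 1*3708) = -171936 + (33*80 - 1*3708) = -171936 + (2640 - 3708) = -171936 - 1068 = -173004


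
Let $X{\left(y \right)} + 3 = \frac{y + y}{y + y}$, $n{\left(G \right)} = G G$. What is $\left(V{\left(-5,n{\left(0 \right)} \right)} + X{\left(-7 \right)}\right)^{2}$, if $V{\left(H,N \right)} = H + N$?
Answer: $49$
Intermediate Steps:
$n{\left(G \right)} = G^{2}$
$X{\left(y \right)} = -2$ ($X{\left(y \right)} = -3 + \frac{y + y}{y + y} = -3 + \frac{2 y}{2 y} = -3 + 2 y \frac{1}{2 y} = -3 + 1 = -2$)
$\left(V{\left(-5,n{\left(0 \right)} \right)} + X{\left(-7 \right)}\right)^{2} = \left(\left(-5 + 0^{2}\right) - 2\right)^{2} = \left(\left(-5 + 0\right) - 2\right)^{2} = \left(-5 - 2\right)^{2} = \left(-7\right)^{2} = 49$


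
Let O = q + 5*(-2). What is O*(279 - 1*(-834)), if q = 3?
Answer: -7791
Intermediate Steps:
O = -7 (O = 3 + 5*(-2) = 3 - 10 = -7)
O*(279 - 1*(-834)) = -7*(279 - 1*(-834)) = -7*(279 + 834) = -7*1113 = -7791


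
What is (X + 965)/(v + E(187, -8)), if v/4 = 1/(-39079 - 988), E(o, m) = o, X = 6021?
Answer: 279908062/7492525 ≈ 37.358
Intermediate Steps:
v = -4/40067 (v = 4/(-39079 - 988) = 4/(-40067) = 4*(-1/40067) = -4/40067 ≈ -9.9833e-5)
(X + 965)/(v + E(187, -8)) = (6021 + 965)/(-4/40067 + 187) = 6986/(7492525/40067) = 6986*(40067/7492525) = 279908062/7492525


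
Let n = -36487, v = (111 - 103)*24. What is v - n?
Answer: 36679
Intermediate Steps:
v = 192 (v = 8*24 = 192)
v - n = 192 - 1*(-36487) = 192 + 36487 = 36679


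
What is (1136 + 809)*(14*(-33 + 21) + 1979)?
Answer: 3522395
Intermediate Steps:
(1136 + 809)*(14*(-33 + 21) + 1979) = 1945*(14*(-12) + 1979) = 1945*(-168 + 1979) = 1945*1811 = 3522395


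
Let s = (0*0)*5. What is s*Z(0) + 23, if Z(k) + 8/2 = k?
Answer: 23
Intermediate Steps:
s = 0 (s = 0*5 = 0)
Z(k) = -4 + k
s*Z(0) + 23 = 0*(-4 + 0) + 23 = 0*(-4) + 23 = 0 + 23 = 23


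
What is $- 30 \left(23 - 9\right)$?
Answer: $-420$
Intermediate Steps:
$- 30 \left(23 - 9\right) = \left(-30\right) 14 = -420$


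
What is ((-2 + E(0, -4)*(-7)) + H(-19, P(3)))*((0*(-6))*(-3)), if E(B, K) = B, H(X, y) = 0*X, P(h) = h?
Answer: 0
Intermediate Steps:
H(X, y) = 0
((-2 + E(0, -4)*(-7)) + H(-19, P(3)))*((0*(-6))*(-3)) = ((-2 + 0*(-7)) + 0)*((0*(-6))*(-3)) = ((-2 + 0) + 0)*(0*(-3)) = (-2 + 0)*0 = -2*0 = 0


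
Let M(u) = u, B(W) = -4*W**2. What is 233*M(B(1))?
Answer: -932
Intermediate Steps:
233*M(B(1)) = 233*(-4*1**2) = 233*(-4*1) = 233*(-4) = -932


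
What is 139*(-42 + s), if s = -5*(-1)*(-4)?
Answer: -8618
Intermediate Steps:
s = -20 (s = 5*(-4) = -20)
139*(-42 + s) = 139*(-42 - 20) = 139*(-62) = -8618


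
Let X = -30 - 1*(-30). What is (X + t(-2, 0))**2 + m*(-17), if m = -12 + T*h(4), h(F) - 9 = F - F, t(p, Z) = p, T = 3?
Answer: -251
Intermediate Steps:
X = 0 (X = -30 + 30 = 0)
h(F) = 9 (h(F) = 9 + (F - F) = 9 + 0 = 9)
m = 15 (m = -12 + 3*9 = -12 + 27 = 15)
(X + t(-2, 0))**2 + m*(-17) = (0 - 2)**2 + 15*(-17) = (-2)**2 - 255 = 4 - 255 = -251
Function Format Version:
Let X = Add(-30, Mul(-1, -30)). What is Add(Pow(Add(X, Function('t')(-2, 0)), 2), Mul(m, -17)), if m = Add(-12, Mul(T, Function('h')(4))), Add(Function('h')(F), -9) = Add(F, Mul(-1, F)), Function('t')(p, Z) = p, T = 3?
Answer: -251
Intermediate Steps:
X = 0 (X = Add(-30, 30) = 0)
Function('h')(F) = 9 (Function('h')(F) = Add(9, Add(F, Mul(-1, F))) = Add(9, 0) = 9)
m = 15 (m = Add(-12, Mul(3, 9)) = Add(-12, 27) = 15)
Add(Pow(Add(X, Function('t')(-2, 0)), 2), Mul(m, -17)) = Add(Pow(Add(0, -2), 2), Mul(15, -17)) = Add(Pow(-2, 2), -255) = Add(4, -255) = -251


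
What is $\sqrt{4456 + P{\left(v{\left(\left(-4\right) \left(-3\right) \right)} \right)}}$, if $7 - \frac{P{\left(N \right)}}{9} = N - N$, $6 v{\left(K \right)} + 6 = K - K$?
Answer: $\sqrt{4519} \approx 67.224$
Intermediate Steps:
$v{\left(K \right)} = -1$ ($v{\left(K \right)} = -1 + \frac{K - K}{6} = -1 + \frac{1}{6} \cdot 0 = -1 + 0 = -1$)
$P{\left(N \right)} = 63$ ($P{\left(N \right)} = 63 - 9 \left(N - N\right) = 63 - 0 = 63 + 0 = 63$)
$\sqrt{4456 + P{\left(v{\left(\left(-4\right) \left(-3\right) \right)} \right)}} = \sqrt{4456 + 63} = \sqrt{4519}$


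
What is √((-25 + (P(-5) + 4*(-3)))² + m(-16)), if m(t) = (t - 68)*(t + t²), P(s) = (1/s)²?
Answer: 12*I*√81571/25 ≈ 137.09*I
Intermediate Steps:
P(s) = s⁻²
m(t) = (-68 + t)*(t + t²)
√((-25 + (P(-5) + 4*(-3)))² + m(-16)) = √((-25 + ((-5)⁻² + 4*(-3)))² - 16*(-68 + (-16)² - 67*(-16))) = √((-25 + (1/25 - 12))² - 16*(-68 + 256 + 1072)) = √((-25 - 299/25)² - 16*1260) = √((-924/25)² - 20160) = √(853776/625 - 20160) = √(-11746224/625) = 12*I*√81571/25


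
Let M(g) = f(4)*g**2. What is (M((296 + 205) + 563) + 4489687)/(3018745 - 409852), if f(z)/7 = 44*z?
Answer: 466410653/869631 ≈ 536.33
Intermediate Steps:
f(z) = 308*z (f(z) = 7*(44*z) = 308*z)
M(g) = 1232*g**2 (M(g) = (308*4)*g**2 = 1232*g**2)
(M((296 + 205) + 563) + 4489687)/(3018745 - 409852) = (1232*((296 + 205) + 563)**2 + 4489687)/(3018745 - 409852) = (1232*(501 + 563)**2 + 4489687)/2608893 = (1232*1064**2 + 4489687)*(1/2608893) = (1232*1132096 + 4489687)*(1/2608893) = (1394742272 + 4489687)*(1/2608893) = 1399231959*(1/2608893) = 466410653/869631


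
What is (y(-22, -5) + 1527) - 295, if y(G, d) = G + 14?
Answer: 1224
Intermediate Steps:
y(G, d) = 14 + G
(y(-22, -5) + 1527) - 295 = ((14 - 22) + 1527) - 295 = (-8 + 1527) - 295 = 1519 - 295 = 1224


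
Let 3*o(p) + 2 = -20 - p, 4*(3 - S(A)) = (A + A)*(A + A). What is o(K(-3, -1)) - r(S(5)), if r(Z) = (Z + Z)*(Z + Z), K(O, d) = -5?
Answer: -5825/3 ≈ -1941.7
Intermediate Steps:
S(A) = 3 - A² (S(A) = 3 - (A + A)*(A + A)/4 = 3 - 2*A*2*A/4 = 3 - A²)
o(p) = -22/3 - p/3 (o(p) = -⅔ + (-20 - p)/3 = -⅔ + (-20/3 - p/3) = -22/3 - p/3)
r(Z) = 4*Z² (r(Z) = (2*Z)*(2*Z) = 4*Z²)
o(K(-3, -1)) - r(S(5)) = (-22/3 - ⅓*(-5)) - 4*(3 - 1*5²)² = (-22/3 + 5/3) - 4*(3 - 1*25)² = -17/3 - 4*(3 - 25)² = -17/3 - 4*(-22)² = -17/3 - 4*484 = -17/3 - 1*1936 = -17/3 - 1936 = -5825/3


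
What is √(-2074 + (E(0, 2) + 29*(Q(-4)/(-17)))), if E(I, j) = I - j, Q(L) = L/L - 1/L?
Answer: I*√2402321/34 ≈ 45.587*I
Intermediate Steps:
Q(L) = 1 - 1/L
√(-2074 + (E(0, 2) + 29*(Q(-4)/(-17)))) = √(-2074 + ((0 - 1*2) + 29*(((-1 - 4)/(-4))/(-17)))) = √(-2074 + ((0 - 2) + 29*(-¼*(-5)*(-1/17)))) = √(-2074 + (-2 + 29*((5/4)*(-1/17)))) = √(-2074 + (-2 + 29*(-5/68))) = √(-2074 + (-2 - 145/68)) = √(-2074 - 281/68) = √(-141313/68) = I*√2402321/34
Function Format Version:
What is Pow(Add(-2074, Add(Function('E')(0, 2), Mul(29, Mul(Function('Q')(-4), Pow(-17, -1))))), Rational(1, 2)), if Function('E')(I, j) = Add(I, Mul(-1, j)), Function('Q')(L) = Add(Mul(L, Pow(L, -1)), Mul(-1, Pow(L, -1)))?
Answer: Mul(Rational(1, 34), I, Pow(2402321, Rational(1, 2))) ≈ Mul(45.587, I)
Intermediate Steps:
Function('Q')(L) = Add(1, Mul(-1, Pow(L, -1)))
Pow(Add(-2074, Add(Function('E')(0, 2), Mul(29, Mul(Function('Q')(-4), Pow(-17, -1))))), Rational(1, 2)) = Pow(Add(-2074, Add(Add(0, Mul(-1, 2)), Mul(29, Mul(Mul(Pow(-4, -1), Add(-1, -4)), Pow(-17, -1))))), Rational(1, 2)) = Pow(Add(-2074, Add(Add(0, -2), Mul(29, Mul(Mul(Rational(-1, 4), -5), Rational(-1, 17))))), Rational(1, 2)) = Pow(Add(-2074, Add(-2, Mul(29, Mul(Rational(5, 4), Rational(-1, 17))))), Rational(1, 2)) = Pow(Add(-2074, Add(-2, Mul(29, Rational(-5, 68)))), Rational(1, 2)) = Pow(Add(-2074, Add(-2, Rational(-145, 68))), Rational(1, 2)) = Pow(Add(-2074, Rational(-281, 68)), Rational(1, 2)) = Pow(Rational(-141313, 68), Rational(1, 2)) = Mul(Rational(1, 34), I, Pow(2402321, Rational(1, 2)))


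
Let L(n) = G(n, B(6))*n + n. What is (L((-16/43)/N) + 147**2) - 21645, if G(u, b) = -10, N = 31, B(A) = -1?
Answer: -47844/1333 ≈ -35.892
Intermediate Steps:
L(n) = -9*n (L(n) = -10*n + n = -9*n)
(L((-16/43)/N) + 147**2) - 21645 = (-9*(-16/43)/31 + 147**2) - 21645 = (-9*(-16*1/43)/31 + 21609) - 21645 = (-(-144)/(43*31) + 21609) - 21645 = (-9*(-16/1333) + 21609) - 21645 = (144/1333 + 21609) - 21645 = 28804941/1333 - 21645 = -47844/1333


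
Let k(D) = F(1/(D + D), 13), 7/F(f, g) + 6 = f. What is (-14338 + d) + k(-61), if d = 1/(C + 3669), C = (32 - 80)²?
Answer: -62779860851/4378209 ≈ -14339.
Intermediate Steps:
C = 2304 (C = (-48)² = 2304)
F(f, g) = 7/(-6 + f)
k(D) = 7/(-6 + 1/(2*D)) (k(D) = 7/(-6 + 1/(D + D)) = 7/(-6 + 1/(2*D)))
d = 1/5973 (d = 1/(2304 + 3669) = 1/5973 ≈ 0.00016742)
(-14338 + d) + k(-61) = (-14338 + 1/5973) - 14*(-61)/(-1 + 12*(-61)) = -85640873/5973 - 14*(-61)/(-1 - 732) = -85640873/5973 - 14*(-61)/(-733) = -85640873/5973 - 14*(-61)*(-1/733) = -85640873/5973 - 854/733 = -62779860851/4378209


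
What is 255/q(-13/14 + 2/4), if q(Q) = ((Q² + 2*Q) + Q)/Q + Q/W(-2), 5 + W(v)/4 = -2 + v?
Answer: 3060/31 ≈ 98.710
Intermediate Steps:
W(v) = -28 + 4*v (W(v) = -20 + 4*(-2 + v) = -20 + (-8 + 4*v) = -28 + 4*v)
q(Q) = -Q/36 + (Q² + 3*Q)/Q (q(Q) = ((Q² + 2*Q) + Q)/Q + Q/(-28 + 4*(-2)) = (Q² + 3*Q)/Q + Q/(-28 - 8) = (Q² + 3*Q)/Q + Q/(-36) = (Q² + 3*Q)/Q + Q*(-1/36) = (Q² + 3*Q)/Q - Q/36 = -Q/36 + (Q² + 3*Q)/Q)
255/q(-13/14 + 2/4) = 255/(3 + 35*(-13/14 + 2/4)/36) = 255/(3 + 35*(-13*1/14 + 2*(¼))/36) = 255/(3 + 35*(-13/14 + ½)/36) = 255/(3 + (35/36)*(-3/7)) = 255/(3 - 5/12) = 255/(31/12) = 255*(12/31) = 3060/31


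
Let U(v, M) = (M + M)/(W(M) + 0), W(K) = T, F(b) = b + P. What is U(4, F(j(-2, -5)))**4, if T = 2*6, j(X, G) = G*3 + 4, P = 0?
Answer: 14641/1296 ≈ 11.297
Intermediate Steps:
j(X, G) = 4 + 3*G (j(X, G) = 3*G + 4 = 4 + 3*G)
F(b) = b (F(b) = b + 0 = b)
T = 12
W(K) = 12
U(v, M) = M/6 (U(v, M) = (M + M)/(12 + 0) = (2*M)/12 = (2*M)*(1/12) = M/6)
U(4, F(j(-2, -5)))**4 = ((4 + 3*(-5))/6)**4 = ((4 - 15)/6)**4 = ((1/6)*(-11))**4 = (-11/6)**4 = 14641/1296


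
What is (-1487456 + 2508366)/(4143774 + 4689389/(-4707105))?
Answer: 436866415050/1773197693171 ≈ 0.24637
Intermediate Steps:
(-1487456 + 2508366)/(4143774 + 4689389/(-4707105)) = 1020910/(4143774 + 4689389*(-1/4707105)) = 1020910/(4143774 - 4689389/4707105) = 1020910/(19505174624881/4707105) = 1020910*(4707105/19505174624881) = 436866415050/1773197693171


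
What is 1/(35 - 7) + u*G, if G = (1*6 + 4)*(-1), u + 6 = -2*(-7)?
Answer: -2239/28 ≈ -79.964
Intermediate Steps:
u = 8 (u = -6 - 2*(-7) = -6 + 14 = 8)
G = -10 (G = (6 + 4)*(-1) = 10*(-1) = -10)
1/(35 - 7) + u*G = 1/(35 - 7) + 8*(-10) = 1/28 - 80 = -2239/28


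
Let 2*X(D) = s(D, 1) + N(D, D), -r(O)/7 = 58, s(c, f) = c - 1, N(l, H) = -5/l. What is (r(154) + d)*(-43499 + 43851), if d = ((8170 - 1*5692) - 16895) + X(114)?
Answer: -296275496/57 ≈ -5.1978e+6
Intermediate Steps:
s(c, f) = -1 + c
r(O) = -406 (r(O) = -7*58 = -406)
X(D) = -½ + D/2 - 5/(2*D) (X(D) = ((-1 + D) - 5/D)/2 = (-1 + D - 5/D)/2 = -½ + D/2 - 5/(2*D))
d = -3274199/228 (d = ((8170 - 1*5692) - 16895) + (½)*(-5 + 114*(-1 + 114))/114 = ((8170 - 5692) - 16895) + (½)*(1/114)*(-5 + 114*113) = (2478 - 16895) + (½)*(1/114)*(-5 + 12882) = -14417 + (½)*(1/114)*12877 = -14417 + 12877/228 = -3274199/228 ≈ -14361.)
(r(154) + d)*(-43499 + 43851) = (-406 - 3274199/228)*(-43499 + 43851) = -3366767/228*352 = -296275496/57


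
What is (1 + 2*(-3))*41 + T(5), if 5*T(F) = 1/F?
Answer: -5124/25 ≈ -204.96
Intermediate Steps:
T(F) = 1/(5*F)
(1 + 2*(-3))*41 + T(5) = (1 + 2*(-3))*41 + (1/5)/5 = (1 - 6)*41 + (1/5)*(1/5) = -5*41 + 1/25 = -205 + 1/25 = -5124/25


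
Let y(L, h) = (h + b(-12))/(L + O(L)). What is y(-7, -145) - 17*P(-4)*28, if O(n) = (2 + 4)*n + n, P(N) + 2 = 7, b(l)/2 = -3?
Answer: -133129/56 ≈ -2377.3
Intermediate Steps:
b(l) = -6 (b(l) = 2*(-3) = -6)
P(N) = 5 (P(N) = -2 + 7 = 5)
O(n) = 7*n (O(n) = 6*n + n = 7*n)
y(L, h) = (-6 + h)/(8*L) (y(L, h) = (h - 6)/(L + 7*L) = (-6 + h)/((8*L)) = (-6 + h)*(1/(8*L)) = (-6 + h)/(8*L))
y(-7, -145) - 17*P(-4)*28 = (1/8)*(-6 - 145)/(-7) - 17*5*28 = (1/8)*(-1/7)*(-151) - 85*28 = 151/56 - 2380 = -133129/56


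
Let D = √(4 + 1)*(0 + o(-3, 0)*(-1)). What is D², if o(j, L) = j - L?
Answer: 45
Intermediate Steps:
D = 3*√5 (D = √(4 + 1)*(0 + (-3 - 1*0)*(-1)) = √5*(0 + (-3 + 0)*(-1)) = √5*(0 - 3*(-1)) = √5*(0 + 3) = √5*3 = 3*√5 ≈ 6.7082)
D² = (3*√5)² = 45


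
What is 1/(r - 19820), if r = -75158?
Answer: -1/94978 ≈ -1.0529e-5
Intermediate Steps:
1/(r - 19820) = 1/(-75158 - 19820) = 1/(-94978) = -1/94978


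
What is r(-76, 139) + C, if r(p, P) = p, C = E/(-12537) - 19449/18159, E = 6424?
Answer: -5887532879/75886461 ≈ -77.583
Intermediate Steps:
C = -120161843/75886461 (C = 6424/(-12537) - 19449/18159 = 6424*(-1/12537) - 19449*1/18159 = -6424/12537 - 6483/6053 = -120161843/75886461 ≈ -1.5834)
r(-76, 139) + C = -76 - 120161843/75886461 = -5887532879/75886461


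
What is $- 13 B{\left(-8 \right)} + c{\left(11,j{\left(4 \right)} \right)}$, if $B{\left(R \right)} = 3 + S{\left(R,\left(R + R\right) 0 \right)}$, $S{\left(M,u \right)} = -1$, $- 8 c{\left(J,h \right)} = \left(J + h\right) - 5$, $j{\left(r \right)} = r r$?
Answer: $- \frac{115}{4} \approx -28.75$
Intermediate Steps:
$j{\left(r \right)} = r^{2}$
$c{\left(J,h \right)} = \frac{5}{8} - \frac{J}{8} - \frac{h}{8}$ ($c{\left(J,h \right)} = - \frac{\left(J + h\right) - 5}{8} = - \frac{-5 + J + h}{8} = \frac{5}{8} - \frac{J}{8} - \frac{h}{8}$)
$B{\left(R \right)} = 2$ ($B{\left(R \right)} = 3 - 1 = 2$)
$- 13 B{\left(-8 \right)} + c{\left(11,j{\left(4 \right)} \right)} = \left(-13\right) 2 - \left(\frac{3}{4} + 2\right) = -26 - \frac{11}{4} = - \frac{115}{4}$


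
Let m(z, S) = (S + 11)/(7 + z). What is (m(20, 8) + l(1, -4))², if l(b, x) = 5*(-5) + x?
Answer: 583696/729 ≈ 800.68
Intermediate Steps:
l(b, x) = -25 + x
m(z, S) = (11 + S)/(7 + z)
(m(20, 8) + l(1, -4))² = ((11 + 8)/(7 + 20) + (-25 - 4))² = (19/27 - 29)² = (-764/27)² = 583696/729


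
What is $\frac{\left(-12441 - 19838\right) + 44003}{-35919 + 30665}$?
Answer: $- \frac{5862}{2627} \approx -2.2314$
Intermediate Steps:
$\frac{\left(-12441 - 19838\right) + 44003}{-35919 + 30665} = \frac{-32279 + 44003}{-5254} = 11724 \left(- \frac{1}{5254}\right) = - \frac{5862}{2627}$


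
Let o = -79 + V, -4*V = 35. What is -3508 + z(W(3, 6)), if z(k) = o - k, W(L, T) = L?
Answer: -14395/4 ≈ -3598.8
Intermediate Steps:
V = -35/4 (V = -1/4*35 = -35/4 ≈ -8.7500)
o = -351/4 (o = -79 - 35/4 = -351/4 ≈ -87.750)
z(k) = -351/4 - k
-3508 + z(W(3, 6)) = -3508 + (-351/4 - 1*3) = -3508 + (-351/4 - 3) = -3508 - 363/4 = -14395/4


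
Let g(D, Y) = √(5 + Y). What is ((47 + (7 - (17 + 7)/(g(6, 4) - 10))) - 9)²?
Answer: 114921/49 ≈ 2345.3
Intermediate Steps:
((47 + (7 - (17 + 7)/(g(6, 4) - 10))) - 9)² = ((47 + (7 - (17 + 7)/(√(5 + 4) - 10))) - 9)² = ((47 + (7 - 24/(√9 - 10))) - 9)² = ((47 + (7 - 24/(3 - 10))) - 9)² = ((47 + (7 - 24/(-7))) - 9)² = ((47 + (7 - 24*(-1)/7)) - 9)² = ((47 + (7 - 1*(-24/7))) - 9)² = ((47 + (7 + 24/7)) - 9)² = ((47 + 73/7) - 9)² = (402/7 - 9)² = (339/7)² = 114921/49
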